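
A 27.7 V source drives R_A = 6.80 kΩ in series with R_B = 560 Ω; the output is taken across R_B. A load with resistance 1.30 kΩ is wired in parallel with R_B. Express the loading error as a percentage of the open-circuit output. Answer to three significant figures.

28.5 %

The divider's output (Thévenin) resistance is R_A‖R_B = 517.4 Ω.
Fractional drop under load = R_th/(R_th + R_L) = 517.4 / (517.4 + 1300) = 0.2847.
So the output falls by 28.5 %.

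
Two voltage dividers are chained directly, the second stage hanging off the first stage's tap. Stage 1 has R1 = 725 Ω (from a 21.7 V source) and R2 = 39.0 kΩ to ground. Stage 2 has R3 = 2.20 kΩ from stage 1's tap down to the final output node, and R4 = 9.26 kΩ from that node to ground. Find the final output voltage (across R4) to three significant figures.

V_out ≈ 16.2 V

Stage 2 presents R3+R4 = 11460 Ω as a load on stage 1's tap.
Stage 1's lower leg becomes R2‖(R3+R4) = 8857 Ω, so V_mid = 21.7 × 8857/9582 = 20.06 V.
Stage 2 is itself unloaded: V_out = V_mid × R4/(R3+R4) = 20.06 × 9260/11460 = 16.2 V.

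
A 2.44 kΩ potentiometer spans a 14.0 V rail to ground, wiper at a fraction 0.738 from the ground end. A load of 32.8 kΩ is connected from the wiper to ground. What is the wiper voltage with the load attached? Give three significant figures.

V ≈ 10.2 V

The wiper splits the pot into (1−α)R = 639.3 Ω above and αR = 1801 Ω below.
Lower section ‖ load = 1707 Ω.
V_wiper = 14.0 × 1707/(639.3 + 1707) = 10.2 V.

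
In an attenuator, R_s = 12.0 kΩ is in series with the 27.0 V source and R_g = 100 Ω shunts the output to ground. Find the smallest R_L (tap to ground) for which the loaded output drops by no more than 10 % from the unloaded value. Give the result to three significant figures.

R_L(min) ≈ 893 Ω

Output resistance R_th = R_s‖R_g = (12000 × 100)/12100 = 99.17 Ω.
The fractional drop is R_th/(R_th + R_L); requiring this ≤ 0.100 gives R_L ≥ R_th(1/0.100 − 1) = 99.17 × 9.000 = 893 Ω.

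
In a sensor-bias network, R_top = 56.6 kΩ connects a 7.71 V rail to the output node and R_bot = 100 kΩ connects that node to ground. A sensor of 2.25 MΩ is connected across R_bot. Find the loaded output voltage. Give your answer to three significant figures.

V_out ≈ 4.85 V

The load sits in parallel with R_bot: R_bot‖R_L = (100 × 2250) / (100 + 2250) = 95.74 kΩ.
V_out = 7.71 × 95.74 / (56.6 + 95.74) = 7.71 × 95.74/152.3 = 4.85 V.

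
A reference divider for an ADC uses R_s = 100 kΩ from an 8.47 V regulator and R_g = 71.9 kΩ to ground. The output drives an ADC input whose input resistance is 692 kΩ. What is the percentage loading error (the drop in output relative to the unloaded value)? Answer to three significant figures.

The divider's output (Thévenin) resistance is R_s‖R_g = 41.83 kΩ.
Fractional drop under load = R_th/(R_th + R_L) = 41.83 / (41.83 + 692) = 0.05700.
So the output falls by 5.70 %.

5.70 %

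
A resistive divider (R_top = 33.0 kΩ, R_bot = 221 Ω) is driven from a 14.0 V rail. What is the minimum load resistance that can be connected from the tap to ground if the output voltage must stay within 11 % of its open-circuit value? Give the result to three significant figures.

R_L(min) ≈ 1.78 kΩ

Output resistance R_th = R_top‖R_bot = (33000 × 221)/33220 = 219.5 Ω.
The fractional drop is R_th/(R_th + R_L); requiring this ≤ 0.110 gives R_L ≥ R_th(1/0.110 − 1) = 219.5 × 8.091 = 1.78 kΩ.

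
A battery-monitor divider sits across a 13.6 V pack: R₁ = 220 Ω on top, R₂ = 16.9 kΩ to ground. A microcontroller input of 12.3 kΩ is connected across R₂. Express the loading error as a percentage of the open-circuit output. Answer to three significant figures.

1.73 %

The divider's output (Thévenin) resistance is R₁‖R₂ = 217.2 Ω.
Fractional drop under load = R_th/(R_th + R_L) = 217.2 / (217.2 + 12300) = 0.01735.
So the output falls by 1.73 %.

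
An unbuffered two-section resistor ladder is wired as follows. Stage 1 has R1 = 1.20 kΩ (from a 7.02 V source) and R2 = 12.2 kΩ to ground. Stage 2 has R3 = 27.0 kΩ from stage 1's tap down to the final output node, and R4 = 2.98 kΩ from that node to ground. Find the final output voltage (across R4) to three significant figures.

Stage 2 presents R3+R4 = 29.98 kΩ as a load on stage 1's tap.
Stage 1's lower leg becomes R2‖(R3+R4) = 8.671 kΩ, so V_mid = 7.02 × 8.671/9.871 = 6.167 V.
Stage 2 is itself unloaded: V_out = V_mid × R4/(R3+R4) = 6.167 × 2.98/29.98 = 0.613 V.

V_out ≈ 0.613 V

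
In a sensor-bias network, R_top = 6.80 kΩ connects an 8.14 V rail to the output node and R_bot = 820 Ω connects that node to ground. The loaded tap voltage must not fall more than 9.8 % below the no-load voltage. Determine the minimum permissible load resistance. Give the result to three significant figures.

Output resistance R_th = R_top‖R_bot = (6800 × 820)/7620 = 731.8 Ω.
The fractional drop is R_th/(R_th + R_L); requiring this ≤ 0.0980 gives R_L ≥ R_th(1/0.0980 − 1) = 731.8 × 9.204 = 6.74 kΩ.

R_L(min) ≈ 6.74 kΩ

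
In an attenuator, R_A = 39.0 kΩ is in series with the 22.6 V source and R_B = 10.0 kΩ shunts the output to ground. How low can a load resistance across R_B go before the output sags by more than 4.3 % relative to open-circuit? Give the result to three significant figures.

R_L(min) ≈ 177 kΩ

Output resistance R_th = R_A‖R_B = (39.0 × 10.0)/49.00 = 7.959 kΩ.
The fractional drop is R_th/(R_th + R_L); requiring this ≤ 0.0430 gives R_L ≥ R_th(1/0.0430 − 1) = 7.959 × 22.26 = 177 kΩ.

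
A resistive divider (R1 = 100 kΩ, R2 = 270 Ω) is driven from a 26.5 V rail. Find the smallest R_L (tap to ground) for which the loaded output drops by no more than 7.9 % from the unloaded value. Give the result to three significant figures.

Output resistance R_th = R1‖R2 = (100000 × 270)/100300 = 269.3 Ω.
The fractional drop is R_th/(R_th + R_L); requiring this ≤ 0.0790 gives R_L ≥ R_th(1/0.0790 − 1) = 269.3 × 11.66 = 3.14 kΩ.

R_L(min) ≈ 3.14 kΩ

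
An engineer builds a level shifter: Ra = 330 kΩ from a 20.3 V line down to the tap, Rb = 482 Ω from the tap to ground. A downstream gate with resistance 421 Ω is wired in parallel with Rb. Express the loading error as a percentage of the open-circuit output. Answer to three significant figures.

53.3 %

The divider's output (Thévenin) resistance is Ra‖Rb = 481.3 Ω.
Fractional drop under load = R_th/(R_th + R_L) = 481.3 / (481.3 + 421) = 0.5334.
So the output falls by 53.3 %.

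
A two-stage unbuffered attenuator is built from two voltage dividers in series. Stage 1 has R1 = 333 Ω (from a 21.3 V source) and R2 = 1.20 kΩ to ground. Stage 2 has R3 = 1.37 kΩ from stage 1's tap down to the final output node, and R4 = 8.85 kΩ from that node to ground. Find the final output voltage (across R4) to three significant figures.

Stage 2 presents R3+R4 = 10220 Ω as a load on stage 1's tap.
Stage 1's lower leg becomes R2‖(R3+R4) = 1074 Ω, so V_mid = 21.3 × 1074/1407 = 16.26 V.
Stage 2 is itself unloaded: V_out = V_mid × R4/(R3+R4) = 16.26 × 8850/10220 = 14.1 V.

V_out ≈ 14.1 V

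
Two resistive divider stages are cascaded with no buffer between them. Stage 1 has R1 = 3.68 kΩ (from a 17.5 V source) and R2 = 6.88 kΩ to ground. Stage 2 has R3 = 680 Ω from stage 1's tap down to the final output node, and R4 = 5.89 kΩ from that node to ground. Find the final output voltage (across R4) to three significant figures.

Stage 2 presents R3+R4 = 6570 Ω as a load on stage 1's tap.
Stage 1's lower leg becomes R2‖(R3+R4) = 3361 Ω, so V_mid = 17.5 × 3361/7041 = 8.353 V.
Stage 2 is itself unloaded: V_out = V_mid × R4/(R3+R4) = 8.353 × 5890/6570 = 7.49 V.

V_out ≈ 7.49 V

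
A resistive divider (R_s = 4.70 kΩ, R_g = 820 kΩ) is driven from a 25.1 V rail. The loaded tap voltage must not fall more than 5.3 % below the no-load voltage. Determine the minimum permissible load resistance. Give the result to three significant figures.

R_L(min) ≈ 83.5 kΩ

Output resistance R_th = R_s‖R_g = (4.70 × 820)/824.7 = 4.673 kΩ.
The fractional drop is R_th/(R_th + R_L); requiring this ≤ 0.0530 gives R_L ≥ R_th(1/0.0530 − 1) = 4.673 × 17.87 = 83.5 kΩ.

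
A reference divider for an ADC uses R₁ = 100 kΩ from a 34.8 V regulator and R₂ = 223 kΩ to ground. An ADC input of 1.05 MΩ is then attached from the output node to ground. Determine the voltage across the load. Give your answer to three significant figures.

V_out ≈ 22.5 V

The load sits in parallel with R₂: R₂‖R_L = (223 × 1050) / (223 + 1050) = 183.9 kΩ.
V_out = 34.8 × 183.9 / (100 + 183.9) = 34.8 × 183.9/283.9 = 22.5 V.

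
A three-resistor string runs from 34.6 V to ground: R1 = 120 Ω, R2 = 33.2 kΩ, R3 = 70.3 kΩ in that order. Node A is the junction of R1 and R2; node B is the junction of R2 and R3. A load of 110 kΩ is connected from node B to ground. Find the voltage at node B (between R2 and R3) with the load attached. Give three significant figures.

At node B, R3 is in parallel with the load: R3‖R_L = 42890 Ω.
Below node A the resistance is R2 + (R3‖R_L) = 76090 Ω, so V_A = 34.6 × 76090/76210 = 34.55 V.
Then V_B = V_A × (R3‖R_L)/(R2 + R3‖R_L) = 34.55 × 42890/76090 = 19.5 V.

V ≈ 19.5 V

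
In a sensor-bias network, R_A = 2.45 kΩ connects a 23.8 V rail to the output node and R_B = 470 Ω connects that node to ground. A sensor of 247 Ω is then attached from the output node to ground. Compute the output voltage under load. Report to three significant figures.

The load sits in parallel with R_B: R_B‖R_L = (470 × 247) / (470 + 247) = 161.9 Ω.
V_out = 23.8 × 161.9 / (2450 + 161.9) = 23.8 × 161.9/2612 = 1.48 V.

V_out ≈ 1.48 V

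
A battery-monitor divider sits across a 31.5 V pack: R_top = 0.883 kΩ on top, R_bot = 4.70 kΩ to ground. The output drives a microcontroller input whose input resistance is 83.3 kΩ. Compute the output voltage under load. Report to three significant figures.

V_out ≈ 26.3 V

The load sits in parallel with R_bot: R_bot‖R_L = (4700 × 83300) / (4700 + 83300) = 4449 Ω.
V_out = 31.5 × 4449 / (883 + 4449) = 31.5 × 4449/5332 = 26.3 V.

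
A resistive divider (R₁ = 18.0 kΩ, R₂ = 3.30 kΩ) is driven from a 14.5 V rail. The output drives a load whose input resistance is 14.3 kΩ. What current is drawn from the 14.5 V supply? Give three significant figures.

R₂‖R_L = 2.681 kΩ, so the source sees R₁ + R₂‖R_L = 20.68 kΩ.
I = 14.5 V / 20.68 kΩ = 0.701 mA.

I ≈ 0.701 mA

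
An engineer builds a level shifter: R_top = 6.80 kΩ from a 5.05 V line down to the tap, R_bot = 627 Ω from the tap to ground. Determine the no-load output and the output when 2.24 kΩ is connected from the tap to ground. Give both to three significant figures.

Open-circuit: V = 5.05 × 627/(6800 + 627) = 0.426 V.
With the load, R_bot becomes R_bot‖R_L = 489.9 Ω, so V = 5.05 × 489.9/7290 = 0.339 V.

Unloaded: 0.426 V; loaded: 0.339 V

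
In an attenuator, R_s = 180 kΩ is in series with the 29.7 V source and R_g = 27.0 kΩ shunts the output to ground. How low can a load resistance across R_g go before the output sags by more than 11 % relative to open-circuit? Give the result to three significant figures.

R_L(min) ≈ 190 kΩ

Output resistance R_th = R_s‖R_g = (180 × 27.0)/207.0 = 23.48 kΩ.
The fractional drop is R_th/(R_th + R_L); requiring this ≤ 0.110 gives R_L ≥ R_th(1/0.110 − 1) = 23.48 × 8.091 = 190 kΩ.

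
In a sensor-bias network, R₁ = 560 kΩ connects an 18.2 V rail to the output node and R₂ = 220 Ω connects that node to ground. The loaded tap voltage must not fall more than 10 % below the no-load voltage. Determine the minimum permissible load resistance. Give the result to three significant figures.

R_L(min) ≈ 1.98 kΩ

Output resistance R_th = R₁‖R₂ = (560000 × 220)/560200 = 219.9 Ω.
The fractional drop is R_th/(R_th + R_L); requiring this ≤ 0.100 gives R_L ≥ R_th(1/0.100 − 1) = 219.9 × 9.000 = 1.98 kΩ.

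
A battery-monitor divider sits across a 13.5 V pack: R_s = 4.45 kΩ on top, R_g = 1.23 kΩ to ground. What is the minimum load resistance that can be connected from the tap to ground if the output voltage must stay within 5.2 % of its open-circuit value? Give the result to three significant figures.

R_L(min) ≈ 17.6 kΩ

Output resistance R_th = R_s‖R_g = (4450 × 1230)/5680 = 963.6 Ω.
The fractional drop is R_th/(R_th + R_L); requiring this ≤ 0.0520 gives R_L ≥ R_th(1/0.0520 − 1) = 963.6 × 18.23 = 17.6 kΩ.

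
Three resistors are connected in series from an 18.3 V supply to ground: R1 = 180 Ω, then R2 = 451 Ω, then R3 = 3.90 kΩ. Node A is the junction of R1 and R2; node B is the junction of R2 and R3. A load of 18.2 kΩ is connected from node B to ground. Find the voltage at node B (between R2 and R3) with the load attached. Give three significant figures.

At node B, R3 is in parallel with the load: R3‖R_L = 3212 Ω.
Below node A the resistance is R2 + (R3‖R_L) = 3663 Ω, so V_A = 18.3 × 3663/3843 = 17.44 V.
Then V_B = V_A × (R3‖R_L)/(R2 + R3‖R_L) = 17.44 × 3212/3663 = 15.3 V.

V ≈ 15.3 V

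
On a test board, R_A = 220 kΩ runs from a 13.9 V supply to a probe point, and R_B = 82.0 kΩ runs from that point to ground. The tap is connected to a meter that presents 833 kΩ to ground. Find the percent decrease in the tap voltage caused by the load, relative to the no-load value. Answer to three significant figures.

The divider's output (Thévenin) resistance is R_A‖R_B = 59.74 kΩ.
Fractional drop under load = R_th/(R_th + R_L) = 59.74 / (59.74 + 833) = 0.06691.
So the output falls by 6.69 %.

6.69 %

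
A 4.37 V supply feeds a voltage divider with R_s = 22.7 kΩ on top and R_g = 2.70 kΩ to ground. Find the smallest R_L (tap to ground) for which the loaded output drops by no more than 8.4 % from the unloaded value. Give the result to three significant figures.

R_L(min) ≈ 26.3 kΩ

Output resistance R_th = R_s‖R_g = (22.7 × 2.70)/25.40 = 2.413 kΩ.
The fractional drop is R_th/(R_th + R_L); requiring this ≤ 0.0840 gives R_L ≥ R_th(1/0.0840 − 1) = 2.413 × 10.90 = 26.3 kΩ.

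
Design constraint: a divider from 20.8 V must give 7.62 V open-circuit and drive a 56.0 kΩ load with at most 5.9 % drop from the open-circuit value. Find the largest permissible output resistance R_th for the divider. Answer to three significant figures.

R_th ≤ 3.51 kΩ

Loading drop = R_th/(R_th + R_L) ≤ 0.0590, so R_th ≤ R_L · ε/(1−ε) = 56.0 kΩ × 0.0590/0.9410 = 3.51 kΩ.
(Any R1, R2 with R2/(R1+R2) = 0.366 and R1‖R2 ≤ 3.51 kΩ will meet the spec.)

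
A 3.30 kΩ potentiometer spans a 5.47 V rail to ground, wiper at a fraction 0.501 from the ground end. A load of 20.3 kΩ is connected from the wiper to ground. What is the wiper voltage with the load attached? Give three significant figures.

The wiper splits the pot into (1−α)R = 1.647 kΩ above and αR = 1.653 kΩ below.
Lower section ‖ load = 1.529 kΩ.
V_wiper = 5.47 × 1.529/(1.647 + 1.529) = 2.63 V.

V ≈ 2.63 V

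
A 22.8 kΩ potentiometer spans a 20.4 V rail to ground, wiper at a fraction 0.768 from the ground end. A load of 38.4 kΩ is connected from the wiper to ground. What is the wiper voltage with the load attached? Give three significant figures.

V ≈ 14.2 V

The wiper splits the pot into (1−α)R = 5.290 kΩ above and αR = 17.51 kΩ below.
Lower section ‖ load = 12.03 kΩ.
V_wiper = 20.4 × 12.03/(5.290 + 12.03) = 14.2 V.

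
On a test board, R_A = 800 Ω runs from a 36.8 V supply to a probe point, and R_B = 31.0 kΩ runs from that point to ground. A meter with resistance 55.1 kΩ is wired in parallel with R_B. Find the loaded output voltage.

The load sits in parallel with R_B: R_B‖R_L = (31000 × 55100) / (31000 + 55100) = 19840 Ω.
V_out = 36.8 × 19840 / (800 + 19840) = 36.8 × 19840/20640 = 35.4 V.

V_out ≈ 35.4 V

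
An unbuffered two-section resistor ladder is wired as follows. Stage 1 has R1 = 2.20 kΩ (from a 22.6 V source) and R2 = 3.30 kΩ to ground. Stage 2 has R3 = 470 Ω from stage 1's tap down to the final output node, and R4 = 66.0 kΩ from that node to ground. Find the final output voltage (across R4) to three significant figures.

V_out ≈ 13.2 V

Stage 2 presents R3+R4 = 66470 Ω as a load on stage 1's tap.
Stage 1's lower leg becomes R2‖(R3+R4) = 3144 Ω, so V_mid = 22.6 × 3144/5344 = 13.30 V.
Stage 2 is itself unloaded: V_out = V_mid × R4/(R3+R4) = 13.30 × 66000/66470 = 13.2 V.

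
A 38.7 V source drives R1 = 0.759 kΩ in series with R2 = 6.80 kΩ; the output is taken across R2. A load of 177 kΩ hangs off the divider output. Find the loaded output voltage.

The load sits in parallel with R2: R2‖R_L = (6800 × 177000) / (6800 + 177000) = 6548 Ω.
V_out = 38.7 × 6548 / (759 + 6548) = 38.7 × 6548/7307 = 34.7 V.

V_out ≈ 34.7 V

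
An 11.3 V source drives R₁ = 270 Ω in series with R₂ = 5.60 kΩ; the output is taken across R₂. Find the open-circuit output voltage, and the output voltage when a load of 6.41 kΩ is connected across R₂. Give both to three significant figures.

Unloaded: 10.8 V; loaded: 10.4 V

Open-circuit: V = 11.3 × 5600/(270 + 5600) = 10.8 V.
With the load, R₂ becomes R₂‖R_L = 2989 Ω, so V = 11.3 × 2989/3259 = 10.4 V.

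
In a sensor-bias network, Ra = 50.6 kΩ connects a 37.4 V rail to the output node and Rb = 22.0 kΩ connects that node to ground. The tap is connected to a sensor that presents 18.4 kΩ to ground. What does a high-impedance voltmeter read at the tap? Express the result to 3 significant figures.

V_out ≈ 6.18 V

The load sits in parallel with Rb: Rb‖R_L = (22.0 × 18.4) / (22.0 + 18.4) = 10.02 kΩ.
V_out = 37.4 × 10.02 / (50.6 + 10.02) = 37.4 × 10.02/60.62 = 6.18 V.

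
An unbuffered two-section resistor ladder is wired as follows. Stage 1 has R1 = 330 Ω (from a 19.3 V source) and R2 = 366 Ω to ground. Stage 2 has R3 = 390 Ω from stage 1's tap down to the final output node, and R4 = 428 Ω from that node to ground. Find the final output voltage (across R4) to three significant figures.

V_out ≈ 4.38 V

Stage 2 presents R3+R4 = 818.0 Ω as a load on stage 1's tap.
Stage 1's lower leg becomes R2‖(R3+R4) = 252.9 Ω, so V_mid = 19.3 × 252.9/582.9 = 8.373 V.
Stage 2 is itself unloaded: V_out = V_mid × R4/(R3+R4) = 8.373 × 428/818.0 = 4.38 V.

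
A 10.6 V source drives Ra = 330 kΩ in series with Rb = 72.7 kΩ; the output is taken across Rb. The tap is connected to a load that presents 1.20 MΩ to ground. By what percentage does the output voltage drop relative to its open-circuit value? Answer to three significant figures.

The divider's output (Thévenin) resistance is Ra‖Rb = 59.58 kΩ.
Fractional drop under load = R_th/(R_th + R_L) = 59.58 / (59.58 + 1200) = 0.04730.
So the output falls by 4.73 %.

4.73 %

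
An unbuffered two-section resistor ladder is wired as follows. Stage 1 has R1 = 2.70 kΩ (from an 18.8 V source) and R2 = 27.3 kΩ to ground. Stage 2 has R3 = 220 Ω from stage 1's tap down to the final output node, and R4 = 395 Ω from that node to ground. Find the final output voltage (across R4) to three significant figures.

Stage 2 presents R3+R4 = 615.0 Ω as a load on stage 1's tap.
Stage 1's lower leg becomes R2‖(R3+R4) = 601.5 Ω, so V_mid = 18.8 × 601.5/3301 = 3.425 V.
Stage 2 is itself unloaded: V_out = V_mid × R4/(R3+R4) = 3.425 × 395/615.0 = 2.20 V.

V_out ≈ 2.20 V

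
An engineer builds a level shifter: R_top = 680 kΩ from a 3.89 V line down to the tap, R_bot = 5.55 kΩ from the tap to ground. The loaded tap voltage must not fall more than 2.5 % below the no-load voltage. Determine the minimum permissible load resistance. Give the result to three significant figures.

R_L(min) ≈ 215 kΩ

Output resistance R_th = R_top‖R_bot = (680 × 5.55)/685.5 = 5.505 kΩ.
The fractional drop is R_th/(R_th + R_L); requiring this ≤ 0.0250 gives R_L ≥ R_th(1/0.0250 − 1) = 5.505 × 39.00 = 215 kΩ.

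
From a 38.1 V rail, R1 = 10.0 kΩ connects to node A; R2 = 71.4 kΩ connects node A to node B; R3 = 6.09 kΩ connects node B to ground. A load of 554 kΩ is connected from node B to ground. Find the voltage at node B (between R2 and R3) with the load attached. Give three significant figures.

V ≈ 2.63 V

At node B, R3 is in parallel with the load: R3‖R_L = 6.024 kΩ.
Below node A the resistance is R2 + (R3‖R_L) = 77.42 kΩ, so V_A = 38.1 × 77.42/87.42 = 33.74 V.
Then V_B = V_A × (R3‖R_L)/(R2 + R3‖R_L) = 33.74 × 6.024/77.42 = 2.63 V.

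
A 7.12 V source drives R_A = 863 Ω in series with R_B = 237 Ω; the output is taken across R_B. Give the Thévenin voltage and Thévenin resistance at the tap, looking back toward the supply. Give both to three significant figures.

V_th is the open-circuit tap voltage: 7.12 × 237/(863 + 237) = 1.53 V.
With the supply zeroed, R_A and R_B appear in parallel from the tap: R_th = R_A‖R_B = (863 × 237)/1100 = 186 Ω.

V_th = 1.53 V, R_th = 186 Ω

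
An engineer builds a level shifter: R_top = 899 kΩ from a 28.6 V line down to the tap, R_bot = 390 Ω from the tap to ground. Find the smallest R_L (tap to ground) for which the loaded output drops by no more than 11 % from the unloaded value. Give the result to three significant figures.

Output resistance R_th = R_top‖R_bot = (899000 × 390)/899400 = 389.8 Ω.
The fractional drop is R_th/(R_th + R_L); requiring this ≤ 0.110 gives R_L ≥ R_th(1/0.110 − 1) = 389.8 × 8.091 = 3.15 kΩ.

R_L(min) ≈ 3.15 kΩ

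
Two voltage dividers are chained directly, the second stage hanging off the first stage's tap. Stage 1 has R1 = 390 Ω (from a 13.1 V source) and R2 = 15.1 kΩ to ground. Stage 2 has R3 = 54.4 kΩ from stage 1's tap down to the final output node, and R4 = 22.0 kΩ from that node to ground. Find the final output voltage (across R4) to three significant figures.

V_out ≈ 3.66 V

Stage 2 presents R3+R4 = 76400 Ω as a load on stage 1's tap.
Stage 1's lower leg becomes R2‖(R3+R4) = 12610 Ω, so V_mid = 13.1 × 12610/13000 = 12.71 V.
Stage 2 is itself unloaded: V_out = V_mid × R4/(R3+R4) = 12.71 × 22000/76400 = 3.66 V.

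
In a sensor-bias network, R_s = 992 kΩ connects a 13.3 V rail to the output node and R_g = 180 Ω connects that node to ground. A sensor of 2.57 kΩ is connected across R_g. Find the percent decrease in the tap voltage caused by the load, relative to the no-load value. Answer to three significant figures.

6.54 %

The divider's output (Thévenin) resistance is R_s‖R_g = 180.0 Ω.
Fractional drop under load = R_th/(R_th + R_L) = 180.0 / (180.0 + 2570) = 0.06544.
So the output falls by 6.54 %.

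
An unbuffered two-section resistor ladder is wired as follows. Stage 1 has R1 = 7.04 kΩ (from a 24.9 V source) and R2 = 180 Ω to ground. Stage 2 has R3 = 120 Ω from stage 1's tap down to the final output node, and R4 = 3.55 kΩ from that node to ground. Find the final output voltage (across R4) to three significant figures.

V_out ≈ 0.573 V

Stage 2 presents R3+R4 = 3670 Ω as a load on stage 1's tap.
Stage 1's lower leg becomes R2‖(R3+R4) = 171.6 Ω, so V_mid = 24.9 × 171.6/7212 = 0.5924 V.
Stage 2 is itself unloaded: V_out = V_mid × R4/(R3+R4) = 0.5924 × 3550/3670 = 0.573 V.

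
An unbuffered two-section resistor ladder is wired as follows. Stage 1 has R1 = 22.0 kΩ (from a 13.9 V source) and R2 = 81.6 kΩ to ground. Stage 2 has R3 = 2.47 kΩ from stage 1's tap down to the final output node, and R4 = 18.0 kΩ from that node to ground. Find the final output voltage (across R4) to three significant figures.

V_out ≈ 5.21 V

Stage 2 presents R3+R4 = 20.47 kΩ as a load on stage 1's tap.
Stage 1's lower leg becomes R2‖(R3+R4) = 16.36 kΩ, so V_mid = 13.9 × 16.36/38.36 = 5.929 V.
Stage 2 is itself unloaded: V_out = V_mid × R4/(R3+R4) = 5.929 × 18.0/20.47 = 5.21 V.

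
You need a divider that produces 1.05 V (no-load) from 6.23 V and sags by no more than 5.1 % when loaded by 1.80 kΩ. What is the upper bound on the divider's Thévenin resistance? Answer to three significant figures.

R_th ≤ 96.7 Ω

Loading drop = R_th/(R_th + R_L) ≤ 0.0510, so R_th ≤ R_L · ε/(1−ε) = 1.80 kΩ × 0.0510/0.9490 = 96.7 Ω.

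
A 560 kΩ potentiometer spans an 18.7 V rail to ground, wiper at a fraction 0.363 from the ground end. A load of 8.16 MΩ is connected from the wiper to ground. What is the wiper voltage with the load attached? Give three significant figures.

The wiper splits the pot into (1−α)R = 356.7 kΩ above and αR = 203.3 kΩ below.
Lower section ‖ load = 198.3 kΩ.
V_wiper = 18.7 × 198.3/(356.7 + 198.3) = 6.68 V.

V ≈ 6.68 V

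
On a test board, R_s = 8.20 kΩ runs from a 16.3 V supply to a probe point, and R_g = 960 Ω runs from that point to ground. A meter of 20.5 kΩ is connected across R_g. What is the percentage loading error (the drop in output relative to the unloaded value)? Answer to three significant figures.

The divider's output (Thévenin) resistance is R_s‖R_g = 859.4 Ω.
Fractional drop under load = R_th/(R_th + R_L) = 859.4 / (859.4 + 20500) = 0.04023.
So the output falls by 4.02 %.

4.02 %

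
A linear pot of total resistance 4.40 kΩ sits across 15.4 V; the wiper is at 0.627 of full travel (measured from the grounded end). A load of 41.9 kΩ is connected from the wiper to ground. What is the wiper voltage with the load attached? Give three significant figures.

V ≈ 9.42 V

The wiper splits the pot into (1−α)R = 1.641 kΩ above and αR = 2.759 kΩ below.
Lower section ‖ load = 2.588 kΩ.
V_wiper = 15.4 × 2.588/(1.641 + 2.588) = 9.42 V.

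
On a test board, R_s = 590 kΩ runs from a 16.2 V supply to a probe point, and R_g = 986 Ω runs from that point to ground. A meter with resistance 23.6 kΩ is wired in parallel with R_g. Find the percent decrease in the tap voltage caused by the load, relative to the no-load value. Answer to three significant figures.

The divider's output (Thévenin) resistance is R_s‖R_g = 984.4 Ω.
Fractional drop under load = R_th/(R_th + R_L) = 984.4 / (984.4 + 23600) = 0.04004.
So the output falls by 4.00 %.

4.00 %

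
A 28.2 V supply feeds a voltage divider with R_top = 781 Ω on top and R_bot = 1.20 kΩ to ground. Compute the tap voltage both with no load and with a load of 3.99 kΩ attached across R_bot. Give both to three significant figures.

Open-circuit: V = 28.2 × 1200/(781 + 1200) = 17.1 V.
With the load, R_bot becomes R_bot‖R_L = 922.5 Ω, so V = 28.2 × 922.5/1704 = 15.3 V.

Unloaded: 17.1 V; loaded: 15.3 V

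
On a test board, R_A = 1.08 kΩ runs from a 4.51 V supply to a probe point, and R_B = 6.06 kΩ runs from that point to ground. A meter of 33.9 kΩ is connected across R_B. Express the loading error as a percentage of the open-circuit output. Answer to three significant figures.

The divider's output (Thévenin) resistance is R_A‖R_B = 0.9166 kΩ.
Fractional drop under load = R_th/(R_th + R_L) = 0.9166 / (0.9166 + 33.9) = 0.02633.
So the output falls by 2.63 %.

2.63 %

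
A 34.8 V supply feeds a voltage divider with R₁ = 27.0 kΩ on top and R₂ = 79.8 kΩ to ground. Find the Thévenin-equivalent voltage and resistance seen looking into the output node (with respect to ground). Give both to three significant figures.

V_th is the open-circuit tap voltage: 34.8 × 79.8/(27.0 + 79.8) = 26.0 V.
With the supply zeroed, R₁ and R₂ appear in parallel from the tap: R_th = R₁‖R₂ = (27.0 × 79.8)/106.8 = 20.2 kΩ.

V_th = 26.0 V, R_th = 20.2 kΩ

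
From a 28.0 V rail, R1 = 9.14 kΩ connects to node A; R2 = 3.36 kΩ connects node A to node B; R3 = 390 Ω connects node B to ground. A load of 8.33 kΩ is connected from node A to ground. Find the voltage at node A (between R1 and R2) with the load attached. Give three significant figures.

Below node A the series string R2+R3 = 3750 Ω sits in parallel with the 8330 Ω load: 2586 Ω.
V_A = 28.0 × 2586/(9140 + 2586) = 6.17 V.

V ≈ 6.17 V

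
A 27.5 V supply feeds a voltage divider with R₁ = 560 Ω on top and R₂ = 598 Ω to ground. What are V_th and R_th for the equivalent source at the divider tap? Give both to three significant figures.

V_th is the open-circuit tap voltage: 27.5 × 598/(560 + 598) = 14.2 V.
With the supply zeroed, R₁ and R₂ appear in parallel from the tap: R_th = R₁‖R₂ = (560 × 598)/1158 = 289 Ω.

V_th = 14.2 V, R_th = 289 Ω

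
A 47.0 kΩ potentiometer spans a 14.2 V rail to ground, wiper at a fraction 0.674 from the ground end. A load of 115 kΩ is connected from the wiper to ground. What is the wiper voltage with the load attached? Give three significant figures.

V ≈ 8.78 V

The wiper splits the pot into (1−α)R = 15.32 kΩ above and αR = 31.68 kΩ below.
Lower section ‖ load = 24.84 kΩ.
V_wiper = 14.2 × 24.84/(15.32 + 24.84) = 8.78 V.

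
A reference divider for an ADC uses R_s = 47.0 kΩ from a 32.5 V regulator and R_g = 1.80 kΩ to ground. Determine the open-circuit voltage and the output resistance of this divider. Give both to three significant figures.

V_th is the open-circuit tap voltage: 32.5 × 1.80/(47.0 + 1.80) = 1.20 V.
With the supply zeroed, R_s and R_g appear in parallel from the tap: R_th = R_s‖R_g = (47.0 × 1.80)/48.80 = 1.73 kΩ.

V_th = 1.20 V, R_th = 1.73 kΩ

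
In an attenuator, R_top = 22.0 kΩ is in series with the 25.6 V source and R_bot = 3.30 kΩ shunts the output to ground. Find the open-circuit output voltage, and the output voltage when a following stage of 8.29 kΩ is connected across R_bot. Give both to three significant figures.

Unloaded: 3.34 V; loaded: 2.48 V

Open-circuit: V = 25.6 × 3.30/(22.0 + 3.30) = 3.34 V.
With the load, R_bot becomes R_bot‖R_L = 2.360 kΩ, so V = 25.6 × 2.360/24.36 = 2.48 V.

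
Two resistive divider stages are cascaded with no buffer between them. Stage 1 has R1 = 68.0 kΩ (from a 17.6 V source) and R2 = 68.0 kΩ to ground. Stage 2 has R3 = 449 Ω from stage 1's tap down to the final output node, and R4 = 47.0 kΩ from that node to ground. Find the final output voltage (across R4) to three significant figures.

Stage 2 presents R3+R4 = 47450 Ω as a load on stage 1's tap.
Stage 1's lower leg becomes R2‖(R3+R4) = 27950 Ω, so V_mid = 17.6 × 27950/95950 = 5.127 V.
Stage 2 is itself unloaded: V_out = V_mid × R4/(R3+R4) = 5.127 × 47000/47450 = 5.08 V.

V_out ≈ 5.08 V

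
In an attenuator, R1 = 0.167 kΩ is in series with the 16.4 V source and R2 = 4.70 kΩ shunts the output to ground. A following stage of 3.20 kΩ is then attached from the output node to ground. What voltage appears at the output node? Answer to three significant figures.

The load sits in parallel with R2: R2‖R_L = (4700 × 3200) / (4700 + 3200) = 1904 Ω.
V_out = 16.4 × 1904 / (167 + 1904) = 16.4 × 1904/2071 = 15.1 V.
(Unloaded it would have been 15.8 V.)

V_out ≈ 15.1 V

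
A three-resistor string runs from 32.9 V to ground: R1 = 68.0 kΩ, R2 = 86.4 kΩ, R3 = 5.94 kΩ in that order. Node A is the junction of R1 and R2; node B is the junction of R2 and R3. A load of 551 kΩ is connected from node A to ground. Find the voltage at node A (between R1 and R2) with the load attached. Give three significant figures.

Below node A the series string R2+R3 = 92.34 kΩ sits in parallel with the 551 kΩ load: 79.09 kΩ.
V_A = 32.9 × 79.09/(68.0 + 79.09) = 17.7 V.

V ≈ 17.7 V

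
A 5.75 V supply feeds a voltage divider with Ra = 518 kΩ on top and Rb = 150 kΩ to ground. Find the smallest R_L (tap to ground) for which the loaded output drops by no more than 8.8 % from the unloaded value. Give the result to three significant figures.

Output resistance R_th = Ra‖Rb = (518 × 150)/668.0 = 116.3 kΩ.
The fractional drop is R_th/(R_th + R_L); requiring this ≤ 0.0880 gives R_L ≥ R_th(1/0.0880 − 1) = 116.3 × 10.36 = 1.21 MΩ.

R_L(min) ≈ 1.21 MΩ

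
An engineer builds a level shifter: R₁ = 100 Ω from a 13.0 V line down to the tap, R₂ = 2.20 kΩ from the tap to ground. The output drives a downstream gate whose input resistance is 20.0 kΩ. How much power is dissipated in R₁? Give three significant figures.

Total resistance from the source is R₁ + (R₂‖R_L) = 2082 Ω, so I = 13.0/2082 Ω = 6.244 mA.
P = I²·R₁ = (6.244 mA)² × 100 Ω = 3.90 mW.

P ≈ 3.90 mW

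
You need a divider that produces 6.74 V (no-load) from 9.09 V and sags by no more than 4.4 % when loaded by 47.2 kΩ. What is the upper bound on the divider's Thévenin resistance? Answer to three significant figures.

Loading drop = R_th/(R_th + R_L) ≤ 0.0440, so R_th ≤ R_L · ε/(1−ε) = 47.2 kΩ × 0.0440/0.9560 = 2.17 kΩ.
(Any R1, R2 with R2/(R1+R2) = 0.741 and R1‖R2 ≤ 2.17 kΩ will meet the spec.)

R_th ≤ 2.17 kΩ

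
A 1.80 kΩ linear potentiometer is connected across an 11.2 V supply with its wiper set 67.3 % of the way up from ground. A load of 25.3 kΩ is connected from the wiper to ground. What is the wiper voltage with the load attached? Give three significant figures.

V ≈ 7.42 V

The wiper splits the pot into (1−α)R = 588.6 Ω above and αR = 1211 Ω below.
Lower section ‖ load = 1156 Ω.
V_wiper = 11.2 × 1156/(588.6 + 1156) = 7.42 V.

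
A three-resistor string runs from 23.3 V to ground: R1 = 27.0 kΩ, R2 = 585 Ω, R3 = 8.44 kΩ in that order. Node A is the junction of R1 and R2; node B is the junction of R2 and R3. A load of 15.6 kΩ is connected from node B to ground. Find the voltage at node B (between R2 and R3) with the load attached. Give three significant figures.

At node B, R3 is in parallel with the load: R3‖R_L = 5477 Ω.
Below node A the resistance is R2 + (R3‖R_L) = 6062 Ω, so V_A = 23.3 × 6062/33060 = 4.272 V.
Then V_B = V_A × (R3‖R_L)/(R2 + R3‖R_L) = 4.272 × 5477/6062 = 3.86 V.

V ≈ 3.86 V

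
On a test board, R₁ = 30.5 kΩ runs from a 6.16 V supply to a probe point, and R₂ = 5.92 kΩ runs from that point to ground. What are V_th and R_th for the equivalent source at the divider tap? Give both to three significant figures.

V_th is the open-circuit tap voltage: 6.16 × 5.92/(30.5 + 5.92) = 1.00 V.
With the supply zeroed, R₁ and R₂ appear in parallel from the tap: R_th = R₁‖R₂ = (30.5 × 5.92)/36.42 = 4.96 kΩ.

V_th = 1.00 V, R_th = 4.96 kΩ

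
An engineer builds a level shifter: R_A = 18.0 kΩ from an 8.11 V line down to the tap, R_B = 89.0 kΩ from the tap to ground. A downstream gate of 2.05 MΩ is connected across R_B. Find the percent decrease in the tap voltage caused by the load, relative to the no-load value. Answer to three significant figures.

0.725 %

The divider's output (Thévenin) resistance is R_A‖R_B = 14.97 kΩ.
Fractional drop under load = R_th/(R_th + R_L) = 14.97 / (14.97 + 2050) = 0.007250.
So the output falls by 0.725 %.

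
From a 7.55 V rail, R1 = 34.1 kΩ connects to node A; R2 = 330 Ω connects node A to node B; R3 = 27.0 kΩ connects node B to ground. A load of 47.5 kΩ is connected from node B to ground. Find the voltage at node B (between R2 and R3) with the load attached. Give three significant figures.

V ≈ 2.52 V

At node B, R3 is in parallel with the load: R3‖R_L = 17210 Ω.
Below node A the resistance is R2 + (R3‖R_L) = 17540 Ω, so V_A = 7.55 × 17540/51640 = 2.565 V.
Then V_B = V_A × (R3‖R_L)/(R2 + R3‖R_L) = 2.565 × 17210/17540 = 2.52 V.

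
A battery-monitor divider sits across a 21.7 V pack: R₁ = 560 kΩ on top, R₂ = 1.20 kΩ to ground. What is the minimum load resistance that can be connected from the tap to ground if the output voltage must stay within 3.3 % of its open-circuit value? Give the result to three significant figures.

R_L(min) ≈ 35.1 kΩ

Output resistance R_th = R₁‖R₂ = (560 × 1.20)/561.2 = 1.197 kΩ.
The fractional drop is R_th/(R_th + R_L); requiring this ≤ 0.0330 gives R_L ≥ R_th(1/0.0330 − 1) = 1.197 × 29.30 = 35.1 kΩ.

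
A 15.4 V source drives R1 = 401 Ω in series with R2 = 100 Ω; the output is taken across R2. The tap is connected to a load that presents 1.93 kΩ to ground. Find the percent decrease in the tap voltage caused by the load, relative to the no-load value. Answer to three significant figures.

3.98 %

The divider's output (Thévenin) resistance is R1‖R2 = 80.04 Ω.
Fractional drop under load = R_th/(R_th + R_L) = 80.04 / (80.04 + 1930) = 0.03982.
So the output falls by 3.98 %.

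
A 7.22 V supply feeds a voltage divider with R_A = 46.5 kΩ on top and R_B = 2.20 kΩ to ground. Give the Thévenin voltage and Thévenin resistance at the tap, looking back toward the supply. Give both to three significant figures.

V_th is the open-circuit tap voltage: 7.22 × 2.20/(46.5 + 2.20) = 0.326 V.
With the supply zeroed, R_A and R_B appear in parallel from the tap: R_th = R_A‖R_B = (46.5 × 2.20)/48.70 = 2.10 kΩ.

V_th = 0.326 V, R_th = 2.10 kΩ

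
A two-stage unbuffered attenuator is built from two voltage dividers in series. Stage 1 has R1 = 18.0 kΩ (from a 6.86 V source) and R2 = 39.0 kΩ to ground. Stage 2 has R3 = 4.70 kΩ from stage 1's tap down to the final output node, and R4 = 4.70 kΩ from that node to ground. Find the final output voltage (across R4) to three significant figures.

V_out ≈ 1.02 V

Stage 2 presents R3+R4 = 9.400 kΩ as a load on stage 1's tap.
Stage 1's lower leg becomes R2‖(R3+R4) = 7.574 kΩ, so V_mid = 6.86 × 7.574/25.57 = 2.032 V.
Stage 2 is itself unloaded: V_out = V_mid × R4/(R3+R4) = 2.032 × 4.70/9.400 = 1.02 V.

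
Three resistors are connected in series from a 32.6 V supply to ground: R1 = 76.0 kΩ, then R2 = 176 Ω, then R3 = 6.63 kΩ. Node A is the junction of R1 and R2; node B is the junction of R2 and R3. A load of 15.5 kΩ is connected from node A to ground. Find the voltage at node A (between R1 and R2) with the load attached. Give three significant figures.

V ≈ 1.91 V

Below node A the series string R2+R3 = 6806 Ω sits in parallel with the 15500 Ω load: 4729 Ω.
V_A = 32.6 × 4729/(76000 + 4729) = 1.91 V.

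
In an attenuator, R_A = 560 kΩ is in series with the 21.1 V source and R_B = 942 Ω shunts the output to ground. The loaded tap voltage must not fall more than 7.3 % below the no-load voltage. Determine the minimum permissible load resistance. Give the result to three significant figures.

R_L(min) ≈ 11.9 kΩ

Output resistance R_th = R_A‖R_B = (560000 × 942)/560900 = 940.4 Ω.
The fractional drop is R_th/(R_th + R_L); requiring this ≤ 0.0730 gives R_L ≥ R_th(1/0.0730 − 1) = 940.4 × 12.70 = 11.9 kΩ.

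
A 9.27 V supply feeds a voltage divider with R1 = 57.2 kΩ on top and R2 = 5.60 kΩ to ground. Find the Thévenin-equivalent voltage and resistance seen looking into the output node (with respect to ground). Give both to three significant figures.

V_th = 0.827 V, R_th = 5.10 kΩ

V_th is the open-circuit tap voltage: 9.27 × 5.60/(57.2 + 5.60) = 0.827 V.
With the supply zeroed, R1 and R2 appear in parallel from the tap: R_th = R1‖R2 = (57.2 × 5.60)/62.80 = 5.10 kΩ.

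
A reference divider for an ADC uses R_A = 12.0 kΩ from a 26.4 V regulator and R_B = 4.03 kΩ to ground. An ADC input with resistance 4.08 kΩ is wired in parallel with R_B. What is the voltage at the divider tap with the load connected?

V_out ≈ 3.82 V

The load sits in parallel with R_B: R_B‖R_L = (4.03 × 4.08) / (4.03 + 4.08) = 2.027 kΩ.
V_out = 26.4 × 2.027 / (12.0 + 2.027) = 26.4 × 2.027/14.03 = 3.82 V.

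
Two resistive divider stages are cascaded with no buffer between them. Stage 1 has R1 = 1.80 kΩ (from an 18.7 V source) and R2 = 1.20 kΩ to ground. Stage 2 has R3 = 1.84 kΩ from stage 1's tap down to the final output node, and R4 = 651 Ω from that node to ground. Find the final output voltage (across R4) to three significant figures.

Stage 2 presents R3+R4 = 2491 Ω as a load on stage 1's tap.
Stage 1's lower leg becomes R2‖(R3+R4) = 809.9 Ω, so V_mid = 18.7 × 809.9/2610 = 5.803 V.
Stage 2 is itself unloaded: V_out = V_mid × R4/(R3+R4) = 5.803 × 651/2491 = 1.52 V.

V_out ≈ 1.52 V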